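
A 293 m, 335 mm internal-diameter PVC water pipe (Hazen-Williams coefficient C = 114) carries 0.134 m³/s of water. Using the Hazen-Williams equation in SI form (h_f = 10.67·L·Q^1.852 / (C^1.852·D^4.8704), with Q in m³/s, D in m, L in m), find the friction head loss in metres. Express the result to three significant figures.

h_f ≈ 2.41 m

h_f = 10.67·293·0.134^1.852 / (114^1.852·0.335^4.8704) = 2.411 m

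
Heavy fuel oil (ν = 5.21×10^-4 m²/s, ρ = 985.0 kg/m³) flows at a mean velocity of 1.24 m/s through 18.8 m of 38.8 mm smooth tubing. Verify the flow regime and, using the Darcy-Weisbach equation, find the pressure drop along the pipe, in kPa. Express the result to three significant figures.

Δp ≈ 254 kPa

Re = VD/ν = 1.24·0.03880/5.21×10^-4 = 92.3 → laminar (Re < 2300)
f = 64/Re = 0.6930
h_f = f(L/D)V²/(2g) = 0.6930·(18.8/0.03880)·1.24²/(2·9.81) = 26.32 m
Δp = ρg·h_f = 985.0·9.81·26.32 = 254.3 kPa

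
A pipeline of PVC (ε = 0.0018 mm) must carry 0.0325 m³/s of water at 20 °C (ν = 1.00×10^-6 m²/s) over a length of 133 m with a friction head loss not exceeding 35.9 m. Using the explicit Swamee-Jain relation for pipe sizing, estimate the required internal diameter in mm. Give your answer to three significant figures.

D ≈ 85.8 mm

Swamee-Jain (Type III): D = 0.66·[ε^1.25·(LQ²/(gh_f))^4.75 + ν·Q^9.4·(L/(gh_f))^5.2]^0.04
LQ²/(gh_f) = 3.989×10^-4; L/(gh_f) = 0.3776
Term 1 = ε^1.25·(…)^4.75 = 4.71×10^-24; Term 2 = ν·Q^9.4·(…)^5.2 = 6.49×10^-23
D = 0.66·(4.71×10^-24 + 6.49×10^-23)^0.04 = 0.08576 m = 85.8 mm
Check: V = 5.63 m/s, Re = 4.83×10^5, f = 0.01350, h_f = 33.8 m ≈ 35.9 m ✓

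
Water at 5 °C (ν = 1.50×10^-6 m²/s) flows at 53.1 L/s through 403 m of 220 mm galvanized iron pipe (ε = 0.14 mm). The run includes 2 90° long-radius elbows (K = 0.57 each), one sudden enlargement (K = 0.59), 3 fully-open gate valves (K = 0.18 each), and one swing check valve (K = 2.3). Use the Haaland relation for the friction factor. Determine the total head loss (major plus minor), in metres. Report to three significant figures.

V = 4Q/(πD²) = 1.397 m/s; V²/2g = 0.09945 m
Re = 2.05×10^5, ε/D = 6.36×10^-4 → f = 0.01929 (Haaland)
Major: h_f = f(L/D)·V²/2g = 0.01929·1832·0.09945 = 3.514 m
Minor: ΣK = 4.57; h_m = ΣK·V²/2g = 0.4545 m
Total H_L = 3.514 + 0.4545 = 3.969 m

H_L ≈ 3.97 m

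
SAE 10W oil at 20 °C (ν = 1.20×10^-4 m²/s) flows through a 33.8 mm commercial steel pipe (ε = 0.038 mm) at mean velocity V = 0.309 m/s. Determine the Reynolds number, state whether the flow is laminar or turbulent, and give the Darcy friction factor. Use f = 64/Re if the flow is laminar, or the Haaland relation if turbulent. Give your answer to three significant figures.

Re = VD/ν = 0.3090·0.0338/1.20×10^-4 = 87.0
Re < 2300 → laminar → f = 64/Re = 0.7353

Re ≈ 87.0; laminar; f = 64/Re ≈ 0.735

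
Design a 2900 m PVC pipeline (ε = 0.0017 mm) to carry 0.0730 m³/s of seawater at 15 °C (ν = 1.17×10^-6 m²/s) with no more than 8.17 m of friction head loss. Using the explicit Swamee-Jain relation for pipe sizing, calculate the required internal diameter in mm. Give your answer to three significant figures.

Swamee-Jain (Type III): D = 0.66·[ε^1.25·(LQ²/(gh_f))^4.75 + ν·Q^9.4·(L/(gh_f))^5.2]^0.04
LQ²/(gh_f) = 0.1928; L/(gh_f) = 36.18
Term 1 = ε^1.25·(…)^4.75 = 2.47×10^-11; Term 2 = ν·Q^9.4·(…)^5.2 = 3.07×10^-9
D = 0.66·(2.47×10^-11 + 3.07×10^-9)^0.04 = 0.3014 m = 301 mm
Check: V = 1.02 m/s, Re = 2.64×10^5, f = 0.01479, h_f = 7.59 m ≈ 8.17 m ✓

D ≈ 301 mm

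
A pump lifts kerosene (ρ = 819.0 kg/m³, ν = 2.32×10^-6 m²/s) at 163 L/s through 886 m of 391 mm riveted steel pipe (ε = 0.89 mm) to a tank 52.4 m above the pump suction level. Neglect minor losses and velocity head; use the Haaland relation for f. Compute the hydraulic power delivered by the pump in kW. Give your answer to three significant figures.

V = 4Q/(πD²) = 1.358 m/s; Re = 2.29×10^5; ε/D = 0.00228; f = 0.02493
h_f = f(L/D)V²/2g = 5.306 m
Total head H = z + h_f = 52.4 + 5.306 = 57.71 m
P_hyd = ρgQH = 819.0·9.81·0.163·57.71 = 75.57 kW

P_hyd ≈ 75.6 kW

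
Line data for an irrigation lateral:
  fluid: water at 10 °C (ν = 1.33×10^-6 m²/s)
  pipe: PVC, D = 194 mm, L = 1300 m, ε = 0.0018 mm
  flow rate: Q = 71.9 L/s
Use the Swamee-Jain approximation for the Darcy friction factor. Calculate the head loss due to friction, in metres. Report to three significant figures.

V = 4Q/(πD²) = 4·0.0719/(π·0.194²) = 2.432 m/s
Re = VD/ν = 2.432·0.194/1.33×10^-6 = 3.55×10^5 → turbulent
ε/D = 0.0018/194 = 9.28×10^-6
Swamee-Jain: f = 0.01405
h_f = f(L/D)V²/(2g) = 0.01405·(1300/0.194)·2.432²/(2·9.81) = 28.40 m

h_f ≈ 28.4 m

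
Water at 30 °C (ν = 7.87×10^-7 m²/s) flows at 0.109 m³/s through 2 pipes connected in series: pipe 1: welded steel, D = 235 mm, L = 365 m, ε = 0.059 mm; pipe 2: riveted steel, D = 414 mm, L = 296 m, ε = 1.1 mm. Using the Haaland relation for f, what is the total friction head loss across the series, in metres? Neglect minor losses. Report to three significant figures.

H ≈ 8.29 m

Pipe 1: V = 2.513 m/s, Re = 7.50×10^5, ε/D = 2.51×10^-4, f = 0.01535, h_1 = f(L/D)V²/2g = 7.674 m
Pipe 2: V = 0.8097 m/s, Re = 4.26×10^5, ε/D = 0.00266, f = 0.02566, h_2 = f(L/D)V²/2g = 0.6130 m
Series → Q common, losses add: H = Σh = 8.287 m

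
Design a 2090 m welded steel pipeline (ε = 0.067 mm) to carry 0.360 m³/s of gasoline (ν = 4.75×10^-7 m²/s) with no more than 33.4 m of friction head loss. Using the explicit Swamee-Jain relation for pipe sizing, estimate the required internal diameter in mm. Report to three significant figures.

D ≈ 397 mm

Swamee-Jain (Type III): D = 0.66·[ε^1.25·(LQ²/(gh_f))^4.75 + ν·Q^9.4·(L/(gh_f))^5.2]^0.04
LQ²/(gh_f) = 0.8267; L/(gh_f) = 6.379
Term 1 = ε^1.25·(…)^4.75 = 2.45×10^-6; Term 2 = ν·Q^9.4·(…)^5.2 = 4.90×10^-7
D = 0.66·(2.45×10^-6 + 4.90×10^-7)^0.04 = 0.3966 m = 397 mm
Check: V = 2.91 m/s, Re = 2.43×10^6, f = 0.01383, h_f = 31.6 m ≈ 33.4 m ✓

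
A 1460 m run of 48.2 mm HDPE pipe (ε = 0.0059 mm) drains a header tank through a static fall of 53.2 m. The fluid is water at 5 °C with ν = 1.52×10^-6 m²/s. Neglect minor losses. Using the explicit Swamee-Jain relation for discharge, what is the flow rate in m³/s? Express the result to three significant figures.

Swamee-Jain (Type II): Q = -0.965·√(gD⁵h_f/L)·ln[ε/(3.7D) + √(3.17ν²L/(gD³h_f))]
√(gD⁵h_f/L) = √(9.81·0.0482⁵·53.2/1460) = 3.050×10^-4
ε/(3.7D) = 3.31×10^-5; √(3.17ν²L/(gD³h_f)) = 4.28×10^-4
Q = -0.965·3.050×10^-4·ln(4.608×10^-4) = 0.002261 m³/s
Check: V = 1.24 m/s, Re = 3.93×10^4, f = 0.02237, h_f = 53.0 m ≈ 53.2 m ✓

Q ≈ 0.00226 m³/s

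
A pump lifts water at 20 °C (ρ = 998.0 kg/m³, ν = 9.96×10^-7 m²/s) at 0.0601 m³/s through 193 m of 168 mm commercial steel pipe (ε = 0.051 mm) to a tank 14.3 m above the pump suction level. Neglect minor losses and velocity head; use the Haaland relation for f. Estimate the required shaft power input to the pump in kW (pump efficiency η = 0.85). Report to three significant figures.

P_shaft ≈ 14.7 kW

V = 4Q/(πD²) = 2.711 m/s; Re = 4.57×10^5; ε/D = 3.04×10^-4; f = 0.01628
h_f = f(L/D)V²/2g = 7.007 m
Total head H = z + h_f = 14.3 + 7.007 = 21.31 m
P_hyd = ρgQH = 998.0·9.81·0.0601·21.31 = 12.54 kW
P_shaft = P_hyd/η = 12.54/0.85 = 14.75 kW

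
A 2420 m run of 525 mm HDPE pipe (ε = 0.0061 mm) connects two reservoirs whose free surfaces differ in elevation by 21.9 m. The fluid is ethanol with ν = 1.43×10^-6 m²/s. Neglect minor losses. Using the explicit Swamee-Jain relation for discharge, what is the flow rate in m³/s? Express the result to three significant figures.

Swamee-Jain (Type II): Q = -0.965·√(gD⁵h_f/L)·ln[ε/(3.7D) + √(3.17ν²L/(gD³h_f))]
√(gD⁵h_f/L) = √(9.81·0.525⁵·21.9/2420) = 0.05950
ε/(3.7D) = 3.14×10^-6; √(3.17ν²L/(gD³h_f)) = 2.25×10^-5
Q = -0.965·0.05950·ln(2.560×10^-5) = 0.6071 m³/s
Check: V = 2.80 m/s, Re = 1.03×10^6, f = 0.01184, h_f = 21.9 m ≈ 21.9 m ✓

Q ≈ 0.607 m³/s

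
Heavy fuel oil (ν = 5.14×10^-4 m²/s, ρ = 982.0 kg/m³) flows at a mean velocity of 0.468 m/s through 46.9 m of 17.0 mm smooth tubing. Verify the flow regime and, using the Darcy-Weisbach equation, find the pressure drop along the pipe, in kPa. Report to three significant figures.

Δp ≈ 1230 kPa

Re = VD/ν = 0.468·0.01700/5.14×10^-4 = 15.5 → laminar (Re < 2300)
f = 64/Re = 4.135
h_f = f(L/D)V²/(2g) = 4.135·(46.9/0.01700)·0.468²/(2·9.81) = 127.3 m
Δp = ρg·h_f = 982.0·9.81·127.3 = 1227 kPa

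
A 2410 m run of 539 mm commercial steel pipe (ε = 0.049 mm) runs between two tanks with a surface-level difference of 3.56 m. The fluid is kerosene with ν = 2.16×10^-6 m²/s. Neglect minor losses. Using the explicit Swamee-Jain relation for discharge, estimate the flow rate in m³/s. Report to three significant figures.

Swamee-Jain (Type II): Q = -0.965·√(gD⁵h_f/L)·ln[ε/(3.7D) + √(3.17ν²L/(gD³h_f))]
√(gD⁵h_f/L) = √(9.81·0.539⁵·3.56/2410) = 0.02568
ε/(3.7D) = 2.46×10^-5; √(3.17ν²L/(gD³h_f)) = 8.07×10^-5
Q = -0.965·0.02568·ln(1.053×10^-4) = 0.2269 m³/s
Check: V = 0.995 m/s, Re = 2.48×10^5, f = 0.01578, h_f = 3.56 m ≈ 3.56 m ✓

Q ≈ 0.227 m³/s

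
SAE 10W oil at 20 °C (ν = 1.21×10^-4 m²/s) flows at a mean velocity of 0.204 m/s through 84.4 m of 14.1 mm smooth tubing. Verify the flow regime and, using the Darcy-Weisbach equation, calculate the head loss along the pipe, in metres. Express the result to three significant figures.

Re = VD/ν = 0.204·0.01410/1.21×10^-4 = 23.8 → laminar (Re < 2300)
f = 64/Re = 2.692
h_f = f(L/D)V²/(2g) = 2.692·(84.4/0.01410)·0.204²/(2·9.81) = 34.18 m

h_f ≈ 34.2 m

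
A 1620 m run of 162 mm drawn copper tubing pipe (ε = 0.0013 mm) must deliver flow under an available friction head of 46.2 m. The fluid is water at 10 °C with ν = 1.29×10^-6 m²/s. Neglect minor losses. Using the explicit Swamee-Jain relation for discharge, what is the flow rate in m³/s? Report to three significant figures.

Q ≈ 0.0517 m³/s

Swamee-Jain (Type II): Q = -0.965·√(gD⁵h_f/L)·ln[ε/(3.7D) + √(3.17ν²L/(gD³h_f))]
√(gD⁵h_f/L) = √(9.81·0.162⁵·46.2/1620) = 0.005587
ε/(3.7D) = 2.17×10^-6; √(3.17ν²L/(gD³h_f)) = 6.66×10^-5
Q = -0.965·0.005587·ln(6.876×10^-5) = 0.05168 m³/s
Check: V = 2.51 m/s, Re = 3.15×10^5, f = 0.01434, h_f = 45.9 m ≈ 46.2 m ✓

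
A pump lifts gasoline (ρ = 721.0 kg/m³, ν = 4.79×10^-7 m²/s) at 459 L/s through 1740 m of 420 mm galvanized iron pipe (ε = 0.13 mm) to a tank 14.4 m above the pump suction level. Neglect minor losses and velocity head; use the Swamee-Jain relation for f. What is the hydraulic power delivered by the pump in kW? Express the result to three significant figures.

V = 4Q/(πD²) = 3.313 m/s; Re = 2.90×10^6; ε/D = 3.10×10^-4; f = 0.01536
h_f = f(L/D)V²/2g = 35.60 m
Total head H = z + h_f = 14.4 + 35.60 = 50.00 m
P_hyd = ρgQH = 721.0·9.81·0.459·50.00 = 162.3 kW

P_hyd ≈ 162 kW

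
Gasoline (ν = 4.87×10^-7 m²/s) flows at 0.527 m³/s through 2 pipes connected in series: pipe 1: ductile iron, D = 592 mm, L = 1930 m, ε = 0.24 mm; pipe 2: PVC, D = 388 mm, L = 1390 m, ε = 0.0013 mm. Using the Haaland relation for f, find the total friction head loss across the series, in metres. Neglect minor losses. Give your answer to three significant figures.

Pipe 1: V = 1.915 m/s, Re = 2.33×10^6, ε/D = 4.05×10^-4, f = 0.01620, h_1 = f(L/D)V²/2g = 9.867 m
Pipe 2: V = 4.457 m/s, Re = 3.55×10^6, ε/D = 3.35×10^-6, f = 0.009601, h_2 = f(L/D)V²/2g = 34.83 m
Series → Q common, losses add: H = Σh = 44.69 m

H ≈ 44.7 m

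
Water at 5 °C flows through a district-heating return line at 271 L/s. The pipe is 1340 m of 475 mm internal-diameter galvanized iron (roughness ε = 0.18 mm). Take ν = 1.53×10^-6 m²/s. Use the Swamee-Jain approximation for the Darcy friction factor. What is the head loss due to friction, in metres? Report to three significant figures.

V = 4Q/(πD²) = 4·0.271/(π·0.475²) = 1.529 m/s
Re = VD/ν = 1.529·0.475/1.53×10^-6 = 4.75×10^5 → turbulent
ε/D = 0.18/475 = 3.79×10^-4
Swamee-Jain: f = 0.01702
h_f = f(L/D)V²/(2g) = 0.01702·(1340/0.475)·1.529²/(2·9.81) = 5.724 m

h_f ≈ 5.72 m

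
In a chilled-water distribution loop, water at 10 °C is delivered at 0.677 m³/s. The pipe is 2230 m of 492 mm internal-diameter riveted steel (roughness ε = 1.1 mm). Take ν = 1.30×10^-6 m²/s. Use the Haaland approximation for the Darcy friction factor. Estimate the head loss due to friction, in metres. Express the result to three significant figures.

V = 4Q/(πD²) = 4·0.677/(π·0.492²) = 3.561 m/s
Re = VD/ν = 3.561·0.492/1.30×10^-6 = 1.35×10^6 → turbulent
ε/D = 1.1/492 = 0.00224
Haaland: f = 0.02429
h_f = f(L/D)V²/(2g) = 0.02429·(2230/0.492)·3.561²/(2·9.81) = 71.16 m

h_f ≈ 71.2 m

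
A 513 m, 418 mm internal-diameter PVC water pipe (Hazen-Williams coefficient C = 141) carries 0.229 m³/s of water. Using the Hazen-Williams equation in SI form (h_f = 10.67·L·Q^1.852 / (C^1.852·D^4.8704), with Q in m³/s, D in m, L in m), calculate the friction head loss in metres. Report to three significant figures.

h_f = 10.67·513·0.229^1.852 / (141^1.852·0.418^4.8704) = 2.614 m

h_f ≈ 2.61 m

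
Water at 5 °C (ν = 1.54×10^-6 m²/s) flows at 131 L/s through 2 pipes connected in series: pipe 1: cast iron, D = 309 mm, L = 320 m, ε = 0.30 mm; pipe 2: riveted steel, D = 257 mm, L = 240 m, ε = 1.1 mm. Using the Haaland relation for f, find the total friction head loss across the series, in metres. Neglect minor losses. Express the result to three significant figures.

Pipe 1: V = 1.747 m/s, Re = 3.51×10^5, ε/D = 9.71×10^-4, f = 0.02028, h_1 = f(L/D)V²/2g = 3.267 m
Pipe 2: V = 2.525 m/s, Re = 4.21×10^5, ε/D = 0.00428, f = 0.02927, h_2 = f(L/D)V²/2g = 8.886 m
Series → Q common, losses add: H = Σh = 12.15 m

H ≈ 12.2 m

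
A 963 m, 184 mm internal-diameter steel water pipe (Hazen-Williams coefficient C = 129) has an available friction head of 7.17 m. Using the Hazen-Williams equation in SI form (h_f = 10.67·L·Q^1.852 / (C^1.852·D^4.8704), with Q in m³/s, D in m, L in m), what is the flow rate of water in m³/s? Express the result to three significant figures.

Rearranging: Q = [h_f·C^1.852·D^4.8704 / (10.67·L)]^(1/1.852)
Q = [7.17·129^1.852·0.184^4.8704 / (10.67·963)]^0.540 = 0.02971 m³/s

Q ≈ 0.0297 m³/s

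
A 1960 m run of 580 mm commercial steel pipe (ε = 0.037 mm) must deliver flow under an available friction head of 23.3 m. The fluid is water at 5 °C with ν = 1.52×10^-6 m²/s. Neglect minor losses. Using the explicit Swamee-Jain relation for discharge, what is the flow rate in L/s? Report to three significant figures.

Q ≈ 866 L/s

Swamee-Jain (Type II): Q = -0.965·√(gD⁵h_f/L)·ln[ε/(3.7D) + √(3.17ν²L/(gD³h_f))]
√(gD⁵h_f/L) = √(9.81·0.580⁵·23.3/1960) = 0.08749
ε/(3.7D) = 1.72×10^-5; √(3.17ν²L/(gD³h_f)) = 1.79×10^-5
Q = -0.965·0.08749·ln(3.518×10^-5) = 0.8658 m³/s
Check: V = 3.28 m/s, Re = 1.25×10^6, f = 0.01266, h_f = 23.4 m ≈ 23.3 m ✓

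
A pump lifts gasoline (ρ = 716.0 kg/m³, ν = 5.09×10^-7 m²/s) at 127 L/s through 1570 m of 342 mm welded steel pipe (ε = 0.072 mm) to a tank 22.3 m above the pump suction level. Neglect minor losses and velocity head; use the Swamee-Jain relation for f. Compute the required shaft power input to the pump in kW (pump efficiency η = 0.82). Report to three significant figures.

P_shaft ≈ 31.5 kW

V = 4Q/(πD²) = 1.382 m/s; Re = 9.29×10^5; ε/D = 2.11×10^-4; f = 0.01495
h_f = f(L/D)V²/2g = 6.684 m
Total head H = z + h_f = 22.3 + 6.684 = 28.98 m
P_hyd = ρgQH = 716.0·9.81·0.127·28.98 = 25.85 kW
P_shaft = P_hyd/η = 25.85/0.82 = 31.53 kW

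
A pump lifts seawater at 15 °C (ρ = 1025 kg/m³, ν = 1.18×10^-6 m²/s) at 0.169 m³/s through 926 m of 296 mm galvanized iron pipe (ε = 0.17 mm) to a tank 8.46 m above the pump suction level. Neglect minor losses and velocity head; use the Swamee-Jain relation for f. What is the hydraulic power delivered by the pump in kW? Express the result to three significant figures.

P_hyd ≈ 43.9 kW

V = 4Q/(πD²) = 2.456 m/s; Re = 6.16×10^5; ε/D = 5.74×10^-4; f = 0.01807
h_f = f(L/D)V²/2g = 17.37 m
Total head H = z + h_f = 8.46 + 17.37 = 25.83 m
P_hyd = ρgQH = 1025·9.81·0.169·25.83 = 43.90 kW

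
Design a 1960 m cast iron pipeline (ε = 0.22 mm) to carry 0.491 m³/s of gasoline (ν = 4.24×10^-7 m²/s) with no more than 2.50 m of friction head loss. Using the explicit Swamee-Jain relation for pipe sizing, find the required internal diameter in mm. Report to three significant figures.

D ≈ 763 mm

Swamee-Jain (Type III): D = 0.66·[ε^1.25·(LQ²/(gh_f))^4.75 + ν·Q^9.4·(L/(gh_f))^5.2]^0.04
LQ²/(gh_f) = 19.27; L/(gh_f) = 79.92
Term 1 = ε^1.25·(…)^4.75 = 34.0; Term 2 = ν·Q^9.4·(…)^5.2 = 4.14
D = 0.66·(34.0 + 4.14)^0.04 = 0.7634 m = 763 mm
Check: V = 1.07 m/s, Re = 1.93×10^6, f = 0.01529, h_f = 2.30 m ≈ 2.50 m ✓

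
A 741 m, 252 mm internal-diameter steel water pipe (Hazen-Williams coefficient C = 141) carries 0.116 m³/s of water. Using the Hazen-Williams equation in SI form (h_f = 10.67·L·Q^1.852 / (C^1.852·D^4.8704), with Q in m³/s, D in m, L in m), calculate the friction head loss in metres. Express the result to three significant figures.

h_f ≈ 12.6 m

h_f = 10.67·741·0.116^1.852 / (141^1.852·0.252^4.8704) = 12.60 m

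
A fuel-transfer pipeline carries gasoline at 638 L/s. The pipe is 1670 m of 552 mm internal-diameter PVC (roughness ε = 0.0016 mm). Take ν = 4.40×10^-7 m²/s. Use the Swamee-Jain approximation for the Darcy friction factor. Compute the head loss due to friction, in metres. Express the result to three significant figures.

V = 4Q/(πD²) = 4·0.638/(π·0.552²) = 2.666 m/s
Re = VD/ν = 2.666·0.552/4.40×10^-7 = 3.34×10^6 → turbulent
ε/D = 0.0016/552 = 2.90×10^-6
Swamee-Jain: f = 0.009722
h_f = f(L/D)V²/(2g) = 0.009722·(1670/0.552)·2.666²/(2·9.81) = 10.65 m

h_f ≈ 10.7 m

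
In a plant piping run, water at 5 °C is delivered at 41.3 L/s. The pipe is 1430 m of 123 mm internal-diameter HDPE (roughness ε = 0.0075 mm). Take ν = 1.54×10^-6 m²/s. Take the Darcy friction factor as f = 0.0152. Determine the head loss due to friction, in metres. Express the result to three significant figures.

h_f ≈ 109 m

V = 4Q/(πD²) = 4·0.0413/(π·0.123²) = 3.476 m/s
h_f = f(L/D)V²/(2g) = 0.01520·(1430/0.123)·3.476²/(2·9.81) = 108.8 m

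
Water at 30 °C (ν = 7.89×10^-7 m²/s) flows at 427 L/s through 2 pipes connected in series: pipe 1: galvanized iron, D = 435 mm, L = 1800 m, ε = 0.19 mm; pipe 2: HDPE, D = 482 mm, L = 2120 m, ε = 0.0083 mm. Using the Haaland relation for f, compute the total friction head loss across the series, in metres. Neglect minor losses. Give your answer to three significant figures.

Pipe 1: V = 2.873 m/s, Re = 1.58×10^6, ε/D = 4.37×10^-4, f = 0.01655, h_1 = f(L/D)V²/2g = 28.81 m
Pipe 2: V = 2.340 m/s, Re = 1.43×10^6, ε/D = 1.72×10^-5, f = 0.01133, h_2 = f(L/D)V²/2g = 13.91 m
Series → Q common, losses add: H = Σh = 42.72 m

H ≈ 42.7 m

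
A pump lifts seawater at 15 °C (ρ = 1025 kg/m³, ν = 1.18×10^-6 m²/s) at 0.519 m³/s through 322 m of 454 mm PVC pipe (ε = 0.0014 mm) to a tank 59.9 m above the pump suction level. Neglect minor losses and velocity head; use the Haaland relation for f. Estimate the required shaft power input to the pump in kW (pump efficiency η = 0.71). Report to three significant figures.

P_shaft ≈ 471 kW

V = 4Q/(πD²) = 3.206 m/s; Re = 1.23×10^6; ε/D = 3.08×10^-6; f = 0.01125
h_f = f(L/D)V²/2g = 4.179 m
Total head H = z + h_f = 59.9 + 4.179 = 64.08 m
P_hyd = ρgQH = 1025·9.81·0.519·64.08 = 334.4 kW
P_shaft = P_hyd/η = 334.4/0.71 = 471.0 kW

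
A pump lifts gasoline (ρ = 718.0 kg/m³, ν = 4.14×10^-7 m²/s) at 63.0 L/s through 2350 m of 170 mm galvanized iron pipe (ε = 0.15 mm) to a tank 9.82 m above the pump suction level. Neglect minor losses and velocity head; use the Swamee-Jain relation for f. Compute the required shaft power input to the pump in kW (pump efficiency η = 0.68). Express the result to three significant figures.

P_shaft ≈ 75.2 kW

V = 4Q/(πD²) = 2.776 m/s; Re = 1.14×10^6; ε/D = 8.82×10^-4; f = 0.01943
h_f = f(L/D)V²/2g = 105.5 m
Total head H = z + h_f = 9.82 + 105.5 = 115.3 m
P_hyd = ρgQH = 718.0·9.81·0.0630·115.3 = 51.16 kW
P_shaft = P_hyd/η = 51.16/0.68 = 75.23 kW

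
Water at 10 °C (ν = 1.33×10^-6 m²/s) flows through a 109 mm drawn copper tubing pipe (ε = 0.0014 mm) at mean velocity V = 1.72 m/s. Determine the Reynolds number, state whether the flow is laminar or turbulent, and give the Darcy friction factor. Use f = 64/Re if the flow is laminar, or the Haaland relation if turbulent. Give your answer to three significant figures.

Re = VD/ν = 1.720·0.109/1.33×10^-6 = 1.41×10^5
Re > 4000 → turbulent; ε/D = 1.28×10^-5
Haaland: f = 0.01667

Re ≈ 1.41×10^5; turbulent; f ≈ 0.0167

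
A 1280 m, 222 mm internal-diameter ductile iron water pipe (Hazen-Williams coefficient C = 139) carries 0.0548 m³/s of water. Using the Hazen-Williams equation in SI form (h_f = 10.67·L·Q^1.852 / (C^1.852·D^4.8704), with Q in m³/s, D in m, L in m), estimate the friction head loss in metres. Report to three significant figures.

h_f ≈ 10.3 m

h_f = 10.67·1280·0.0548^1.852 / (139^1.852·0.222^4.8704) = 10.33 m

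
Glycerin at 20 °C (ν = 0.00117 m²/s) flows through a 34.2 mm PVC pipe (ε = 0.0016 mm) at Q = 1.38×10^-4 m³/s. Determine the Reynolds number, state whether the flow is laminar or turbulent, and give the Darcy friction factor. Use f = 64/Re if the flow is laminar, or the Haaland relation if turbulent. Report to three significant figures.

Re ≈ 4.39; laminar; f = 64/Re ≈ 14.6

V = 4Q/(πD²) = 0.1502 m/s
Re = VD/ν = 0.1502·0.0342/0.00117 = 4.39
Re < 2300 → laminar → f = 64/Re = 14.57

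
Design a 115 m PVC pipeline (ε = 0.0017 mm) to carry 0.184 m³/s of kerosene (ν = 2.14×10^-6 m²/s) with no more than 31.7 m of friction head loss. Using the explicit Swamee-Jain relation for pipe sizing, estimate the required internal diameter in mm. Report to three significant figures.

D ≈ 169 mm

Swamee-Jain (Type III): D = 0.66·[ε^1.25·(LQ²/(gh_f))^4.75 + ν·Q^9.4·(L/(gh_f))^5.2]^0.04
LQ²/(gh_f) = 0.01252; L/(gh_f) = 0.3698
Term 1 = ε^1.25·(…)^4.75 = 5.65×10^-17; Term 2 = ν·Q^9.4·(…)^5.2 = 1.49×10^-15
D = 0.66·(5.65×10^-17 + 1.49×10^-15)^0.04 = 0.1687 m = 169 mm
Check: V = 8.23 m/s, Re = 6.49×10^5, f = 0.01269, h_f = 29.9 m ≈ 31.7 m ✓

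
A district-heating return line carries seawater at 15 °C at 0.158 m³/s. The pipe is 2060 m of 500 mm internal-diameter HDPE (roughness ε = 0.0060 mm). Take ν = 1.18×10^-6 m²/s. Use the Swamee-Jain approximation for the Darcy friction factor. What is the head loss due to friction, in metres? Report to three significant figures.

V = 4Q/(πD²) = 4·0.158/(π·0.500²) = 0.8047 m/s
Re = VD/ν = 0.8047·0.500/1.18×10^-6 = 3.41×10^5 → turbulent
ε/D = 0.0060/500 = 1.20×10^-5
Swamee-Jain: f = 0.01419
h_f = f(L/D)V²/(2g) = 0.01419·(2060/0.500)·0.8047²/(2·9.81) = 1.929 m

h_f ≈ 1.93 m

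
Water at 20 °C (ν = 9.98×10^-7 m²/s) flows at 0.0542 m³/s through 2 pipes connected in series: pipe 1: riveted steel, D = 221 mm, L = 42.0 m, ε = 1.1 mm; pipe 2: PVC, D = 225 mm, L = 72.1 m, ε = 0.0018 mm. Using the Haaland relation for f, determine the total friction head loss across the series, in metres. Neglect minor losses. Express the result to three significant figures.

H ≈ 1.03 m

Pipe 1: V = 1.413 m/s, Re = 3.13×10^5, ε/D = 0.00498, f = 0.03066, h_1 = f(L/D)V²/2g = 0.5930 m
Pipe 2: V = 1.363 m/s, Re = 3.07×10^5, ε/D = 8.00×10^-6, f = 0.01434, h_2 = f(L/D)V²/2g = 0.4353 m
Series → Q common, losses add: H = Σh = 1.028 m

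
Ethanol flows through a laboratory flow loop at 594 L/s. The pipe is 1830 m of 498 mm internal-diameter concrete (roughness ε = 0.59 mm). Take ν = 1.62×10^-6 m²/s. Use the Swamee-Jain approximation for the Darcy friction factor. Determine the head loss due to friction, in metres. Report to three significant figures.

V = 4Q/(πD²) = 4·0.594/(π·0.498²) = 3.050 m/s
Re = VD/ν = 3.050·0.498/1.62×10^-6 = 9.37×10^5 → turbulent
ε/D = 0.59/498 = 0.00118
Swamee-Jain: f = 0.02085
h_f = f(L/D)V²/(2g) = 0.02085·(1830/0.498)·3.050²/(2·9.81) = 36.31 m

h_f ≈ 36.3 m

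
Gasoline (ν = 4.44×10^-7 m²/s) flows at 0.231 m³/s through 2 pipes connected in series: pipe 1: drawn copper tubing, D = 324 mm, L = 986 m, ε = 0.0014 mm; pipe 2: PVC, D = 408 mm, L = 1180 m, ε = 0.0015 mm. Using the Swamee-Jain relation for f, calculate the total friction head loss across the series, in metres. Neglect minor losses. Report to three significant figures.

H ≈ 17.8 m

Pipe 1: V = 2.802 m/s, Re = 2.04×10^6, ε/D = 4.32×10^-6, f = 0.01050, h_1 = f(L/D)V²/2g = 12.78 m
Pipe 2: V = 1.767 m/s, Re = 1.62×10^6, ε/D = 3.68×10^-6, f = 0.01084, h_2 = f(L/D)V²/2g = 4.989 m
Series → Q common, losses add: H = Σh = 17.77 m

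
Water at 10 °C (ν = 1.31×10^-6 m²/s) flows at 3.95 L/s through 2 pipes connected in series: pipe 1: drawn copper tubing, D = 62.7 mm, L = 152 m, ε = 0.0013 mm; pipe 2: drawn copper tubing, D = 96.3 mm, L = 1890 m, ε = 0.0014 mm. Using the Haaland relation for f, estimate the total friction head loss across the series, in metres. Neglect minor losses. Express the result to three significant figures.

H ≈ 10.4 m

Pipe 1: V = 1.279 m/s, Re = 6.12×10^4, ε/D = 2.07×10^-5, f = 0.01986, h_1 = f(L/D)V²/2g = 4.016 m
Pipe 2: V = 0.5423 m/s, Re = 3.99×10^4, ε/D = 1.45×10^-5, f = 0.02184, h_2 = f(L/D)V²/2g = 6.425 m
Series → Q common, losses add: H = Σh = 10.44 m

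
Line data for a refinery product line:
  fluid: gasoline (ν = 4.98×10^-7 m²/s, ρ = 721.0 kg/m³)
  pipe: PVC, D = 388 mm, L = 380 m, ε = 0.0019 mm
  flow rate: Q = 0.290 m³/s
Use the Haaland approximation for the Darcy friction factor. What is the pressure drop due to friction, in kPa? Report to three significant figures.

V = 4Q/(πD²) = 4·0.290/(π·0.388²) = 2.453 m/s
Re = VD/ν = 2.453·0.388/4.98×10^-7 = 1.91×10^6 → turbulent
ε/D = 0.0019/388 = 4.90×10^-6
Haaland: f = 0.01055
h_f = f(L/D)V²/(2g) = 0.01055·(380/0.388)·2.453²/(2·9.81) = 3.169 m
Δp = ρg·h_f = 721.0·9.81·3.169 = 22.42 kPa

Δp ≈ 22.4 kPa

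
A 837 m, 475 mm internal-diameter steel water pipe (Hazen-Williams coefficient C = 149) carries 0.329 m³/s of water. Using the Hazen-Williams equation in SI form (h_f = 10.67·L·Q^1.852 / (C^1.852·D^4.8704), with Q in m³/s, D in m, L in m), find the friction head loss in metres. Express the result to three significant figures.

h_f ≈ 4.04 m

h_f = 10.67·837·0.329^1.852 / (149^1.852·0.475^4.8704) = 4.042 m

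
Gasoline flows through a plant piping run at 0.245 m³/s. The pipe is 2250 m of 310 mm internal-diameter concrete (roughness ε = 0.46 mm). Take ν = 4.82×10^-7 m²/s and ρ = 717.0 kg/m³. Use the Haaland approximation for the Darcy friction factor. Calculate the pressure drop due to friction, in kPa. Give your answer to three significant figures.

V = 4Q/(πD²) = 4·0.245/(π·0.310²) = 3.246 m/s
Re = VD/ν = 3.246·0.310/4.82×10^-7 = 2.09×10^6 → turbulent
ε/D = 0.46/310 = 0.00148
Haaland: f = 0.02181
h_f = f(L/D)V²/(2g) = 0.02181·(2250/0.310)·3.246²/(2·9.81) = 85.00 m
Δp = ρg·h_f = 717.0·9.81·85.00 = 597.9 kPa

Δp ≈ 598 kPa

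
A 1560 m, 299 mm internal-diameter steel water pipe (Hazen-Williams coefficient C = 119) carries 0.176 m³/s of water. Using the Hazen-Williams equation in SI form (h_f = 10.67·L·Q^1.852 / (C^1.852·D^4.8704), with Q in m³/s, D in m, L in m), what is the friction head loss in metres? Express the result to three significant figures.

h_f ≈ 34.2 m

h_f = 10.67·1560·0.176^1.852 / (119^1.852·0.299^4.8704) = 34.18 m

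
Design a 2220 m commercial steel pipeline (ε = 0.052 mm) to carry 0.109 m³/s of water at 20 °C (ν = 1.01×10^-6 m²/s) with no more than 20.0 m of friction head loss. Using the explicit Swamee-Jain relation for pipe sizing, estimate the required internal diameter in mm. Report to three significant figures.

D ≈ 282 mm

Swamee-Jain (Type III): D = 0.66·[ε^1.25·(LQ²/(gh_f))^4.75 + ν·Q^9.4·(L/(gh_f))^5.2]^0.04
LQ²/(gh_f) = 0.1344; L/(gh_f) = 11.31
Term 1 = ε^1.25·(…)^4.75 = 3.20×10^-10; Term 2 = ν·Q^9.4·(…)^5.2 = 2.72×10^-10
D = 0.66·(3.20×10^-10 + 2.72×10^-10)^0.04 = 0.2821 m = 282 mm
Check: V = 1.74 m/s, Re = 4.87×10^5, f = 0.01540, h_f = 18.8 m ≈ 20.0 m ✓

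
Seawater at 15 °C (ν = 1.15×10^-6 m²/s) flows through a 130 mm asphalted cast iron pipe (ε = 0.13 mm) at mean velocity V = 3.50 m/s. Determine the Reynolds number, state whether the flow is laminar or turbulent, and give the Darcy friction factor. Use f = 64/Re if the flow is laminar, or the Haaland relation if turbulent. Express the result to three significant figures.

Re = VD/ν = 3.500·0.130/1.15×10^-6 = 3.96×10^5
Re > 4000 → turbulent; ε/D = 0.00100
Haaland: f = 0.02033

Re ≈ 3.96×10^5; turbulent; f ≈ 0.0203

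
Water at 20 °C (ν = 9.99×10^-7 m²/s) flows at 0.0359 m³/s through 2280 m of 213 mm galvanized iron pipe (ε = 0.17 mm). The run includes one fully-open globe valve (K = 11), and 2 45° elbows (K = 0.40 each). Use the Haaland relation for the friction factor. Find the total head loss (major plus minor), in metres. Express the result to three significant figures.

V = 4Q/(πD²) = 1.008 m/s; V²/2g = 0.05174 m
Re = 2.15×10^5, ε/D = 7.98×10^-4 → f = 0.01998 (Haaland)
Major: h_f = f(L/D)·V²/2g = 0.01998·10704·0.05174 = 11.06 m
Minor: ΣK = 11.8; h_m = ΣK·V²/2g = 0.6105 m
Total H_L = 11.06 + 0.6105 = 11.67 m

H_L ≈ 11.7 m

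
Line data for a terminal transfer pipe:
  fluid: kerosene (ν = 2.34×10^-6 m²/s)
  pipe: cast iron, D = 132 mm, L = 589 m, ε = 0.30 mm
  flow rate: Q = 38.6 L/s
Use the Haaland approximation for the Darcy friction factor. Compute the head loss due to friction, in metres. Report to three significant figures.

h_f ≈ 45.6 m

V = 4Q/(πD²) = 4·0.0386/(π·0.132²) = 2.821 m/s
Re = VD/ν = 2.821·0.132/2.34×10^-6 = 1.59×10^5 → turbulent
ε/D = 0.30/132 = 0.00227
Haaland: f = 0.02518
h_f = f(L/D)V²/(2g) = 0.02518·(589/0.132)·2.821²/(2·9.81) = 45.57 m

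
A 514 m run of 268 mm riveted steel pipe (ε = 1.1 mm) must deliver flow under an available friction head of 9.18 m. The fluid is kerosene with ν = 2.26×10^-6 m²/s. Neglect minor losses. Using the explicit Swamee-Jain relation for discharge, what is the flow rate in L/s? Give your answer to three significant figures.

Swamee-Jain (Type II): Q = -0.965·√(gD⁵h_f/L)·ln[ε/(3.7D) + √(3.17ν²L/(gD³h_f))]
√(gD⁵h_f/L) = √(9.81·0.268⁵·9.18/514) = 0.01556
ε/(3.7D) = 0.00111; √(3.17ν²L/(gD³h_f)) = 6.93×10^-5
Q = -0.965·0.01556·ln(0.001179) = 0.1013 m³/s
Check: V = 1.80 m/s, Re = 2.13×10^5, f = 0.02931, h_f = 9.24 m ≈ 9.18 m ✓

Q ≈ 101 L/s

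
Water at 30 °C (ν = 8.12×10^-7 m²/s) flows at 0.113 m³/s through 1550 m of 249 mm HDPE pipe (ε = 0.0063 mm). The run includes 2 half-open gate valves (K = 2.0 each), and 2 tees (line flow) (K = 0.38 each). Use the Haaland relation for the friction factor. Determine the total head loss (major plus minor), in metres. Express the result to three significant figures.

V = 4Q/(πD²) = 2.321 m/s; V²/2g = 0.2745 m
Re = 7.12×10^5, ε/D = 2.53×10^-5 → f = 0.01266 (Haaland)
Major: h_f = f(L/D)·V²/2g = 0.01266·6225·0.2745 = 21.63 m
Minor: ΣK = 4.76; h_m = ΣK·V²/2g = 1.306 m
Total H_L = 21.63 + 1.306 = 22.94 m

H_L ≈ 22.9 m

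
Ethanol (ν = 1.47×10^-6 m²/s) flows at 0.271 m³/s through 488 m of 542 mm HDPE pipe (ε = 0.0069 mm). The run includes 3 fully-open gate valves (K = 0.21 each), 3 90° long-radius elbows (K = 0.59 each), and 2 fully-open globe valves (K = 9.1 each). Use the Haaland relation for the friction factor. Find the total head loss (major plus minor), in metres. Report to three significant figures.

V = 4Q/(πD²) = 1.175 m/s; V²/2g = 0.07032 m
Re = 4.33×10^5, ε/D = 1.27×10^-5 → f = 0.01354 (Haaland)
Major: h_f = f(L/D)·V²/2g = 0.01354·900.4·0.07032 = 0.8571 m
Minor: ΣK = 20.6; h_m = ΣK·V²/2g = 1.449 m
Total H_L = 0.8571 + 1.449 = 2.306 m

H_L ≈ 2.31 m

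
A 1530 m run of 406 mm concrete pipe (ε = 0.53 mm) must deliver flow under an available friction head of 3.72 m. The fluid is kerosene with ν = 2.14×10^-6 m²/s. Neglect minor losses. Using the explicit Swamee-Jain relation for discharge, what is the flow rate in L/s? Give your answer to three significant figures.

Swamee-Jain (Type II): Q = -0.965·√(gD⁵h_f/L)·ln[ε/(3.7D) + √(3.17ν²L/(gD³h_f))]
√(gD⁵h_f/L) = √(9.81·0.406⁵·3.72/1530) = 0.01622
ε/(3.7D) = 3.53×10^-4; √(3.17ν²L/(gD³h_f)) = 9.54×10^-5
Q = -0.965·0.01622·ln(4.482×10^-4) = 0.1207 m³/s
Check: V = 0.932 m/s, Re = 1.77×10^5, f = 0.02247, h_f = 3.75 m ≈ 3.72 m ✓

Q ≈ 121 L/s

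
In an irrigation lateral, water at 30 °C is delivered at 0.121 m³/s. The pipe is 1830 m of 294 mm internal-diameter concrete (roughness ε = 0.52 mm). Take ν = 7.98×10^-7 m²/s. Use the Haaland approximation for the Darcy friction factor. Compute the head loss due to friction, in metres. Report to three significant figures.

h_f ≈ 23.2 m

V = 4Q/(πD²) = 4·0.121/(π·0.294²) = 1.782 m/s
Re = VD/ν = 1.782·0.294/7.98×10^-7 = 6.57×10^5 → turbulent
ε/D = 0.52/294 = 0.00177
Haaland: f = 0.02299
h_f = f(L/D)V²/(2g) = 0.02299·(1830/0.294)·1.782²/(2·9.81) = 23.17 m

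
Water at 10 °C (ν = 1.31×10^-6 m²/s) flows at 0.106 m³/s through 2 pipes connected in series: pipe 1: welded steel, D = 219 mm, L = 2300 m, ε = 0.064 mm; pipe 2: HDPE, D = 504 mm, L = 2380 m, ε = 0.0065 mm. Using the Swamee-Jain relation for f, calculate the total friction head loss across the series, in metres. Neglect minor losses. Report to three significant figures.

Pipe 1: V = 2.814 m/s, Re = 4.70×10^5, ε/D = 2.92×10^-4, f = 0.01638, h_1 = f(L/D)V²/2g = 69.44 m
Pipe 2: V = 0.5313 m/s, Re = 2.04×10^5, ε/D = 1.29×10^-5, f = 0.01559, h_2 = f(L/D)V²/2g = 1.059 m
Series → Q common, losses add: H = Σh = 70.50 m

H ≈ 70.5 m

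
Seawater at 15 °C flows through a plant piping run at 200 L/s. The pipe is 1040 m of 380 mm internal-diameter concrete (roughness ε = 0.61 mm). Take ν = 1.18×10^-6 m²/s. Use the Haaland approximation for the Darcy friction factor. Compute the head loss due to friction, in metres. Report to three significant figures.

h_f ≈ 9.75 m

V = 4Q/(πD²) = 4·0.200/(π·0.380²) = 1.763 m/s
Re = VD/ν = 1.763·0.380/1.18×10^-6 = 5.68×10^5 → turbulent
ε/D = 0.61/380 = 0.00161
Haaland: f = 0.02248
h_f = f(L/D)V²/(2g) = 0.02248·(1040/0.380)·1.763²/(2·9.81) = 9.754 m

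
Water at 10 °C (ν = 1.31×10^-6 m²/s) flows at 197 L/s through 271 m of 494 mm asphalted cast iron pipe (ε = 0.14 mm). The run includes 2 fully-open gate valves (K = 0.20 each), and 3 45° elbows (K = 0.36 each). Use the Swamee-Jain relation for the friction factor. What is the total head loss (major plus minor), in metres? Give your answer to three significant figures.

V = 4Q/(πD²) = 1.028 m/s; V²/2g = 0.05385 m
Re = 3.88×10^5, ε/D = 2.83×10^-4 → f = 0.01656 (Swamee-Jain)
Major: h_f = f(L/D)·V²/2g = 0.01656·548.6·0.05385 = 0.4892 m
Minor: ΣK = 1.48; h_m = ΣK·V²/2g = 0.07969 m
Total H_L = 0.4892 + 0.07969 = 0.5689 m

H_L ≈ 0.569 m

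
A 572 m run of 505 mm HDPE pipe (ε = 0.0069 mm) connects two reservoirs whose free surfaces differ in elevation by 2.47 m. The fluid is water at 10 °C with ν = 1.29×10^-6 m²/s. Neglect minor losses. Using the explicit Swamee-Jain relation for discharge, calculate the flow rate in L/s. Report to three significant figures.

Swamee-Jain (Type II): Q = -0.965·√(gD⁵h_f/L)·ln[ε/(3.7D) + √(3.17ν²L/(gD³h_f))]
√(gD⁵h_f/L) = √(9.81·0.505⁵·2.47/572) = 0.03730
ε/(3.7D) = 3.69×10^-6; √(3.17ν²L/(gD³h_f)) = 3.11×10^-5
Q = -0.965·0.03730·ln(3.479×10^-5) = 0.3695 m³/s
Check: V = 1.84 m/s, Re = 7.22×10^5, f = 0.01254, h_f = 2.46 m ≈ 2.47 m ✓

Q ≈ 370 L/s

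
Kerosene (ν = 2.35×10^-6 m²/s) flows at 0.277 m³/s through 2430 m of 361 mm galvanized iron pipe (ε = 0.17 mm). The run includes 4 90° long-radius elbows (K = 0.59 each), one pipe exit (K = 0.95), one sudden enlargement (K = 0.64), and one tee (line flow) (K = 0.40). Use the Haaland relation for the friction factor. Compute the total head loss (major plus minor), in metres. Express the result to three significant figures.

V = 4Q/(πD²) = 2.706 m/s; V²/2g = 0.3733 m
Re = 4.16×10^5, ε/D = 4.71×10^-4 → f = 0.01755 (Haaland)
Major: h_f = f(L/D)·V²/2g = 0.01755·6731·0.3733 = 44.10 m
Minor: ΣK = 4.35; h_m = ΣK·V²/2g = 1.624 m
Total H_L = 44.10 + 1.624 = 45.73 m

H_L ≈ 45.7 m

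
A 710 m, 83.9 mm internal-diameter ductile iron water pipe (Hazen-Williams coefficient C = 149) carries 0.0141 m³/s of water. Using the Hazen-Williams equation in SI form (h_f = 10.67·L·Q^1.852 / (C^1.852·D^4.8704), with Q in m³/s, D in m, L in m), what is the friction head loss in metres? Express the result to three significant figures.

h_f = 10.67·710·0.0141^1.852 / (149^1.852·0.0839^4.8704) = 46.64 m

h_f ≈ 46.6 m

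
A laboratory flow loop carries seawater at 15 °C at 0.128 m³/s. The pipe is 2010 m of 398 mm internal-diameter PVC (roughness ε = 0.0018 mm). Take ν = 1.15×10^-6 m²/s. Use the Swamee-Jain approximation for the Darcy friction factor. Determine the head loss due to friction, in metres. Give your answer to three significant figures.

h_f ≈ 3.81 m

V = 4Q/(πD²) = 4·0.128/(π·0.398²) = 1.029 m/s
Re = VD/ν = 1.029·0.398/1.15×10^-6 = 3.56×10^5 → turbulent
ε/D = 0.0018/398 = 4.52×10^-6
Swamee-Jain: f = 0.01398
h_f = f(L/D)V²/(2g) = 0.01398·(2010/0.398)·1.029²/(2·9.81) = 3.810 m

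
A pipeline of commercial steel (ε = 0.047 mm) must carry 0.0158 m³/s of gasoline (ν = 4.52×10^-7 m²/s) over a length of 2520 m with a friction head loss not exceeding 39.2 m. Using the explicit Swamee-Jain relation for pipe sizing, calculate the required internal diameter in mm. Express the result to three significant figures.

Swamee-Jain (Type III): D = 0.66·[ε^1.25·(LQ²/(gh_f))^4.75 + ν·Q^9.4·(L/(gh_f))^5.2]^0.04
LQ²/(gh_f) = 0.001636; L/(gh_f) = 6.553
Term 1 = ε^1.25·(…)^4.75 = 2.27×10^-19; Term 2 = ν·Q^9.4·(…)^5.2 = 9.29×10^-20
D = 0.66·(2.27×10^-19 + 9.29×10^-20)^0.04 = 0.1202 m = 120 mm
Check: V = 1.39 m/s, Re = 3.70×10^5, f = 0.01739, h_f = 36.1 m ≈ 39.2 m ✓

D ≈ 120 mm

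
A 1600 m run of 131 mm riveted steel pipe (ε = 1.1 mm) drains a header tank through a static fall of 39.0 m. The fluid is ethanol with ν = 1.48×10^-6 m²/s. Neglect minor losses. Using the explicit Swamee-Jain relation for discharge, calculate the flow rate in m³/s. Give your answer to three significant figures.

Swamee-Jain (Type II): Q = -0.965·√(gD⁵h_f/L)·ln[ε/(3.7D) + √(3.17ν²L/(gD³h_f))]
√(gD⁵h_f/L) = √(9.81·0.131⁵·39.0/1600) = 0.003037
ε/(3.7D) = 0.00227; √(3.17ν²L/(gD³h_f)) = 1.14×10^-4
Q = -0.965·0.003037·ln(0.002383) = 0.01770 m³/s
Check: V = 1.31 m/s, Re = 1.16×10^5, f = 0.03657, h_f = 39.3 m ≈ 39.0 m ✓

Q ≈ 0.0177 m³/s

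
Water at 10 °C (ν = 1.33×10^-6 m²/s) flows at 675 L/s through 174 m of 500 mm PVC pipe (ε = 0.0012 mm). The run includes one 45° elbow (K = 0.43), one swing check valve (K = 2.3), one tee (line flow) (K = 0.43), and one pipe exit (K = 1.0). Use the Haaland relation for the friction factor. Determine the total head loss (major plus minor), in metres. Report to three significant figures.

V = 4Q/(πD²) = 3.438 m/s; V²/2g = 0.6023 m
Re = 1.29×10^6, ε/D = 2.40×10^-6 → f = 0.01115 (Haaland)
Major: h_f = f(L/D)·V²/2g = 0.01115·348.0·0.6023 = 2.337 m
Minor: ΣK = 4.16; h_m = ΣK·V²/2g = 2.506 m
Total H_L = 2.337 + 2.506 = 4.843 m

H_L ≈ 4.84 m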